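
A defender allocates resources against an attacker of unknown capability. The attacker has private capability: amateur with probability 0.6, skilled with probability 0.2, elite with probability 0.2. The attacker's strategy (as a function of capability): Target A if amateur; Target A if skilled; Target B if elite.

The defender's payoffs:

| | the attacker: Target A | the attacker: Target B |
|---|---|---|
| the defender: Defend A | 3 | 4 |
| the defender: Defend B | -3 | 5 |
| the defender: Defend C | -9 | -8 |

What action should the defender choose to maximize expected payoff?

E[Defend A] = 0.6·(3) + 0.2·(3) + 0.2·(4) = 3.2
E[Defend B] = 0.6·(-3) + 0.2·(-3) + 0.2·(5) = -1.4
E[Defend C] = 0.6·(-9) + 0.2·(-9) + 0.2·(-8) = -8.8
Best response: Defend A (3.2 is the largest).

Defend A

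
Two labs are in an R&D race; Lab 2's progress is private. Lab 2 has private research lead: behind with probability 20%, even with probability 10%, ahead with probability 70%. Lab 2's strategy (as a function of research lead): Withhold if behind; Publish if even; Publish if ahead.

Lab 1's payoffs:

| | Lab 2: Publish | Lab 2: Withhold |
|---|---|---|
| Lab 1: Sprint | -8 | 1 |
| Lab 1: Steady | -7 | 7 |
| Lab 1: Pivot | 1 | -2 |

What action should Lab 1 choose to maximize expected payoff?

Compute Lab 1's expected payoff for each action, taking the expectation over Lab 2's type.
E[Sprint] = 0.2·(1) + 0.1·(-8) + 0.7·(-8) = -6.2
E[Steady] = 0.2·(7) + 0.1·(-7) + 0.7·(-7) = -4.2
E[Pivot] = 0.2·(-2) + 0.1·(1) + 0.7·(1) = 0.4
Best response: Pivot (0.4 is the largest).

Pivot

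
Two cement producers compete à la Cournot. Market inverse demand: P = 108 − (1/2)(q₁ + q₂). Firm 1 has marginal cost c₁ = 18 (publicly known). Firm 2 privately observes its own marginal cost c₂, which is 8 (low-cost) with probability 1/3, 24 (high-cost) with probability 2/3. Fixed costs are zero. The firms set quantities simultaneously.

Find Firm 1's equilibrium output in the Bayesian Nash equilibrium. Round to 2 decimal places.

60.44

Type-c best response for Firm 2: q₂(c) = (108 − c) − q₁/2.
Firm 1 maximizes expected profit; its first-order condition is 108 − q₁ − (1/2)E[q₂] − 18 = 0.
Substituting E[q₂] and solving: E[c₂] = 18.6667, so q₁ = (108 − 2·18 + 18.6667)/(3/2) = 60.4444.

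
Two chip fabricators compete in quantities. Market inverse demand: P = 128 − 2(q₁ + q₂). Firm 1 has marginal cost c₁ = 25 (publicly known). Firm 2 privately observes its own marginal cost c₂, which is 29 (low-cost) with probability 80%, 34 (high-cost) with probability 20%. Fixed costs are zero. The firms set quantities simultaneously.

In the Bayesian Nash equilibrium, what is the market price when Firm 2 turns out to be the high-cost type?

63

Type-c best response for Firm 2: q₂(c) = (128 − c)/4 − q₁/2.
Firm 1 maximizes expected profit; its first-order condition is 128 − 4q₁ − 2E[q₂] − 25 = 0.
Substituting E[q₂] and solving: E[c₂] = 30, so q₁ = (128 − 2·25 + 30)/6 = 18.
q₂(high-cost) = 14.5, so P = 128 − 2·(18 + 14.5) = 63.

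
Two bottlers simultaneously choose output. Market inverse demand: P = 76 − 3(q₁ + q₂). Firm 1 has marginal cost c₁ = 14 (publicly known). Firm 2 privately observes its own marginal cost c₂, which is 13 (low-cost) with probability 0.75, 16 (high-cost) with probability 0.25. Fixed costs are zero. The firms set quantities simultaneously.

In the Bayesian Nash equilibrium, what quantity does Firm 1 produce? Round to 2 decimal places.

6.86

Type-c best response for Firm 2: q₂(c) = (76 − c)/6 − q₁/2.
Firm 1 maximizes expected profit; its first-order condition is 76 − 6q₁ − 3E[q₂] − 14 = 0.
Substituting E[q₂] and solving: E[c₂] = 13.75, so q₁ = (76 − 2·14 + 13.75)/9 = 6.86111.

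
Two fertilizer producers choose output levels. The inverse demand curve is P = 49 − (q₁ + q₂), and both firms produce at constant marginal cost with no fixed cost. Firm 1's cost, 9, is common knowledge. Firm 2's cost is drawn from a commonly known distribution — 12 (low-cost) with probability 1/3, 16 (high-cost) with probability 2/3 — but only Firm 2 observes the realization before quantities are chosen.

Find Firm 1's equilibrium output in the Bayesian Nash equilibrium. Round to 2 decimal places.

Type-c best response for Firm 2: q₂(c) = (49 − c)/2 − q₁/2.
Firm 1 maximizes expected profit; its first-order condition is 49 − 2q₁ − E[q₂] − 9 = 0.
Substituting E[q₂] and solving: E[c₂] = 14.6667, so q₁ = (49 − 2·9 + 14.6667)/3 = 15.2222.

15.22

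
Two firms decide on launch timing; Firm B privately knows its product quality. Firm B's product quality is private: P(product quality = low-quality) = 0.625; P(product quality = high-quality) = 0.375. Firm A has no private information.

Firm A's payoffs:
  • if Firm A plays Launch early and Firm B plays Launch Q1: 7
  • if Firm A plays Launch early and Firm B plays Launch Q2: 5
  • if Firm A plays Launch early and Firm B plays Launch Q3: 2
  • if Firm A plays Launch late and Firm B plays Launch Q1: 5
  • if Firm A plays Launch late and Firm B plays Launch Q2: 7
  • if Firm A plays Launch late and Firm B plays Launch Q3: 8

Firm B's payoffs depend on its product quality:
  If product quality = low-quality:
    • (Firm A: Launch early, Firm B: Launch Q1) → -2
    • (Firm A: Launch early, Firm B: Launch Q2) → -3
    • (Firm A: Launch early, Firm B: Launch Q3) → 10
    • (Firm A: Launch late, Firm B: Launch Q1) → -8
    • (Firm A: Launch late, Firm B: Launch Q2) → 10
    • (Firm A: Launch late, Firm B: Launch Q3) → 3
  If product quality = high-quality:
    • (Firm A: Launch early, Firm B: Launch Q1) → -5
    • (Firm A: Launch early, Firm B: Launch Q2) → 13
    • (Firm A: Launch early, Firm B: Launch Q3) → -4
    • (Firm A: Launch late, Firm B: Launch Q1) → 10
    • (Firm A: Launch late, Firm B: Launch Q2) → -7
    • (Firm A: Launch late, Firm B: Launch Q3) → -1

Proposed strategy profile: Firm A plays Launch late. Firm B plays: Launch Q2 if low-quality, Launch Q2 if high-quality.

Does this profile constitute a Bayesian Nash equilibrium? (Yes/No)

Firm A plays Launch late: E[Launch late] = 0.625·(7) + 0.375·(7) = 7; E[Launch early] = 5. Best-responding. ✓
Firm B (product quality low-quality), facing Launch late: Launch Q1 gives -8, Launch Q2 gives 10, Launch Q3 gives 3. Proposed Launch Q2 is best. ✓
Firm B (product quality high-quality), facing Launch late: Launch Q1 gives 10, Launch Q2 gives -7, Launch Q3 gives -1. Proposed Launch Q2 is not best — profitable deviation exists. ✗

No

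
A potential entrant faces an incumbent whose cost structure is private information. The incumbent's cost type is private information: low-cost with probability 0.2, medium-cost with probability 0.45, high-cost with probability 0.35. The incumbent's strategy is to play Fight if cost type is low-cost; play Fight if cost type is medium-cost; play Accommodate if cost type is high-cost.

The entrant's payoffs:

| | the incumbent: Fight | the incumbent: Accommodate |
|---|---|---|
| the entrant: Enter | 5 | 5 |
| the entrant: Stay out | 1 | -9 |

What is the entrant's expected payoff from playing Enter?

5

Take the expectation over the incumbent's cost type, weighting each type's action by its prior probability.
E[Enter] = 0.2·5 + 0.45·5 + 0.35·5 = 1 + 2.25 + 1.75 = 5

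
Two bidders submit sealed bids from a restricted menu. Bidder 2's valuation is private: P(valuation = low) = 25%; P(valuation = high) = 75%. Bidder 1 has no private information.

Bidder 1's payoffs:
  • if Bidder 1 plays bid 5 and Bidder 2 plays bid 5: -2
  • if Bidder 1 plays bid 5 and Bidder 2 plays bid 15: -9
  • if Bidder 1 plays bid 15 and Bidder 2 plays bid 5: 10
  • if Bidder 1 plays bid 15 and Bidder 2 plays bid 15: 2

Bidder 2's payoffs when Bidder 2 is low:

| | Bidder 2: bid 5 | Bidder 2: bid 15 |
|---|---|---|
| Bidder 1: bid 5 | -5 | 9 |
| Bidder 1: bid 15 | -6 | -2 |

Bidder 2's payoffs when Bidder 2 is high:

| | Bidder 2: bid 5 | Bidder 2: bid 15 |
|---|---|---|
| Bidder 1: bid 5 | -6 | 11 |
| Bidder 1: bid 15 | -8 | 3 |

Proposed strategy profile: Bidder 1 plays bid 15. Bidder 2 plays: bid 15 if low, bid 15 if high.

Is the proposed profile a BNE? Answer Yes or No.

Yes

Bidder 1 plays bid 15: E[bid 15] = 0.25·(2) + 0.75·(2) = 2; E[bid 5] = -9. Best-responding. ✓
Bidder 2 (valuation low), facing bid 15: bid 5 gives -6, bid 15 gives -2. Proposed bid 15 is best. ✓
Bidder 2 (valuation high), facing bid 15: bid 5 gives -8, bid 15 gives 3. Proposed bid 15 is best. ✓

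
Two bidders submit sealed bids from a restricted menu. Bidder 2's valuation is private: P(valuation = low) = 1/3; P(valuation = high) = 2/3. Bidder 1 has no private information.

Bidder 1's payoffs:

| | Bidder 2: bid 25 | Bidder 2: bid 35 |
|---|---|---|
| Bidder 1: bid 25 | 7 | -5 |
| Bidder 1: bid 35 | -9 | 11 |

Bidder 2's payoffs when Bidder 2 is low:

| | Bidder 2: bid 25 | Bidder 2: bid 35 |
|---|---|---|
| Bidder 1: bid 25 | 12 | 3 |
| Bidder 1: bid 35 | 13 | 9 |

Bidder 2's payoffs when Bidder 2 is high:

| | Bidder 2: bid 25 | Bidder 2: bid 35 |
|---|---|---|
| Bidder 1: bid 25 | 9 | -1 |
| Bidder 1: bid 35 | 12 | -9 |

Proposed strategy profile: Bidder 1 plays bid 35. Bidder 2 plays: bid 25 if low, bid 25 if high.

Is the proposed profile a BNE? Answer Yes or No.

A profile is a BNE iff every type of every player is best-responding given beliefs about the other side.
Bidder 1 plays bid 35: E[bid 35] = 1/3·(-9) + 2/3·(-9) = -9; E[bid 25] = 7. Not best-responding. ✗
Bidder 2 (valuation low), facing bid 35: bid 25 gives 13, bid 35 gives 9. Proposed bid 25 is best. ✓
Bidder 2 (valuation high), facing bid 35: bid 25 gives 12, bid 35 gives -9. Proposed bid 25 is best. ✓

No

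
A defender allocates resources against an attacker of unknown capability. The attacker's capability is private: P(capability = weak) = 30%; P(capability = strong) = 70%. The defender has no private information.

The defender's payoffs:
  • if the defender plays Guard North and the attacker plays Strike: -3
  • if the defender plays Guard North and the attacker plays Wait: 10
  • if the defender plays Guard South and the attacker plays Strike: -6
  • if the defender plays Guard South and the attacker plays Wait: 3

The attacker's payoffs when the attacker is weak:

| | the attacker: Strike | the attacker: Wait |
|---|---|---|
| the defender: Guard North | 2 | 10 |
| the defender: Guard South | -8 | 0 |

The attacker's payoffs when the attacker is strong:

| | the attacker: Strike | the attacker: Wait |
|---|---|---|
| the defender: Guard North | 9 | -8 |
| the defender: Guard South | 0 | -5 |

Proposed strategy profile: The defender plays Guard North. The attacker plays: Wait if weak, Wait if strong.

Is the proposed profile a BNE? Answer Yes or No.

No

A profile is a BNE iff every type of every player is best-responding given beliefs about the other side.
The defender plays Guard North: E[Guard North] = 0.3·(10) + 0.7·(10) = 10; E[Guard South] = 3. Best-responding. ✓
The attacker (capability weak), facing Guard North: Strike gives 2, Wait gives 10. Proposed Wait is best. ✓
The attacker (capability strong), facing Guard North: Strike gives 9, Wait gives -8. Proposed Wait is not best — profitable deviation exists. ✗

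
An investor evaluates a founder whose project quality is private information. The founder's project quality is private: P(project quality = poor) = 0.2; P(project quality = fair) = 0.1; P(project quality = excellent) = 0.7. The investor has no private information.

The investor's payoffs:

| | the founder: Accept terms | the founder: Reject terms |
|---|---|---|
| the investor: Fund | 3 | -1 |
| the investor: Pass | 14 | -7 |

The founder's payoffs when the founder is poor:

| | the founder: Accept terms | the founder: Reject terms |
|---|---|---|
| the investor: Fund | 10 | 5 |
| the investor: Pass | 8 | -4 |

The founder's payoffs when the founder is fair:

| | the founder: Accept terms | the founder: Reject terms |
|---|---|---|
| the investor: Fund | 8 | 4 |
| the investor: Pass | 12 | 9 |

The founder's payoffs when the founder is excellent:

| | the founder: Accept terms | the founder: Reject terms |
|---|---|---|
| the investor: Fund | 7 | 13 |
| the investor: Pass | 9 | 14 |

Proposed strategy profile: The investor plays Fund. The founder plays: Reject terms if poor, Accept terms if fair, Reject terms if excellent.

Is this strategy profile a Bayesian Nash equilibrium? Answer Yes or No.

No

The investor plays Fund: E[Fund] = 0.2·(-1) + 0.1·(3) + 0.7·(-1) = -0.6; E[Pass] = -4.9. Best-responding. ✓
The founder (project quality poor), facing Fund: Accept terms gives 10, Reject terms gives 5. Proposed Reject terms is not best — profitable deviation exists. ✗
The founder (project quality fair), facing Fund: Accept terms gives 8, Reject terms gives 4. Proposed Accept terms is best. ✓
The founder (project quality excellent), facing Fund: Accept terms gives 7, Reject terms gives 13. Proposed Reject terms is best. ✓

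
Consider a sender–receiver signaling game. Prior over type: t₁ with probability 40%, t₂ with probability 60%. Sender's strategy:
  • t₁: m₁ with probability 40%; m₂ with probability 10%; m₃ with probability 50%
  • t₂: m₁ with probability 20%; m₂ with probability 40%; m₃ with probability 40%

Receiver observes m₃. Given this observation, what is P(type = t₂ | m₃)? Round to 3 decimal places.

P(m₃) = 0.4·0.5 + 0.6·0.4 = 0.44
P(t₂ | m₃) = (0.6·0.4) / 0.44 = 0.24 / 0.44 = 0.545455

0.545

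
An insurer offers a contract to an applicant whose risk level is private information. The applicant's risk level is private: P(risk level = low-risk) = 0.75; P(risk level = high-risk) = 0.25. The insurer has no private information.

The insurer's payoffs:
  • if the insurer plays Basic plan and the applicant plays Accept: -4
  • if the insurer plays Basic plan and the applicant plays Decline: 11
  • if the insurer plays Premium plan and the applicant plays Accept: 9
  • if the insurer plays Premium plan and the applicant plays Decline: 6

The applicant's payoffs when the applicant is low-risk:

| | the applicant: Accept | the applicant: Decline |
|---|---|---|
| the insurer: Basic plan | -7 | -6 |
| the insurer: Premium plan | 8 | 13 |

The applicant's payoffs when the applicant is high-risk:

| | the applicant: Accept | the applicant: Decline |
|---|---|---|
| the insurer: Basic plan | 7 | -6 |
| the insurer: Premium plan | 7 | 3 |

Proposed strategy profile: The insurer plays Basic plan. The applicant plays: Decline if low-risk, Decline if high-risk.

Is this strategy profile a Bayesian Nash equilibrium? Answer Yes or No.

The insurer plays Basic plan: E[Basic plan] = 0.75·(11) + 0.25·(11) = 11; E[Premium plan] = 6. Best-responding. ✓
The applicant (risk level low-risk), facing Basic plan: Accept gives -7, Decline gives -6. Proposed Decline is best. ✓
The applicant (risk level high-risk), facing Basic plan: Accept gives 7, Decline gives -6. Proposed Decline is not best — profitable deviation exists. ✗

No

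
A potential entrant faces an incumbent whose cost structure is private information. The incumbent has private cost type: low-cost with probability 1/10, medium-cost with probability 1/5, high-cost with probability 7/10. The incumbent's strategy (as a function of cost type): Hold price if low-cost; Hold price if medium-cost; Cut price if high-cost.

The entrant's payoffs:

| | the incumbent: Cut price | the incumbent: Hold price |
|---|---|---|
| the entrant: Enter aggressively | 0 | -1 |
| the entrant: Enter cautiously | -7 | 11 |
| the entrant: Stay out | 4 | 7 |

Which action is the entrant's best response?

Stay out

Compute the entrant's expected payoff for each action, taking the expectation over the incumbent's type.
E[Enter aggressively] = 1/10·(-1) + 1/5·(-1) + 7/10·(0) = -3/10
E[Enter cautiously] = 1/10·(11) + 1/5·(11) + 7/10·(-7) = -8/5
E[Stay out] = 1/10·(7) + 1/5·(7) + 7/10·(4) = 49/10
Best response: Stay out (49/10 is the largest).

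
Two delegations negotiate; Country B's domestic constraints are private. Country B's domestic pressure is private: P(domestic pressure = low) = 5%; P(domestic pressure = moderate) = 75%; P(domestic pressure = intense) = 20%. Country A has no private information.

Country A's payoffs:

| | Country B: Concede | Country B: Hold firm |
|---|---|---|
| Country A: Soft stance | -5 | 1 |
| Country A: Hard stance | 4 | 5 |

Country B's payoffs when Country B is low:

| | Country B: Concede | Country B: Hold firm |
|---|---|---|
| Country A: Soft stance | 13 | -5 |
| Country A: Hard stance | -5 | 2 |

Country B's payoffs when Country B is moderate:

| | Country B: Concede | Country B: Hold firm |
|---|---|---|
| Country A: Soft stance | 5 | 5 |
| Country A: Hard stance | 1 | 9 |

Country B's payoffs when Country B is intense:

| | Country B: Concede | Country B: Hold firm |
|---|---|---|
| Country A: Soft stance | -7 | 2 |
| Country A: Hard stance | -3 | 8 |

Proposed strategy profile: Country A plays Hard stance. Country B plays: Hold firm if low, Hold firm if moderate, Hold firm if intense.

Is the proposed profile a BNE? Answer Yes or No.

Yes

Country A plays Hard stance: E[Hard stance] = 0.05·(5) + 0.75·(5) + 0.2·(5) = 5; E[Soft stance] = 1. Best-responding. ✓
Country B (domestic pressure low), facing Hard stance: Concede gives -5, Hold firm gives 2. Proposed Hold firm is best. ✓
Country B (domestic pressure moderate), facing Hard stance: Concede gives 1, Hold firm gives 9. Proposed Hold firm is best. ✓
Country B (domestic pressure intense), facing Hard stance: Concede gives -3, Hold firm gives 8. Proposed Hold firm is best. ✓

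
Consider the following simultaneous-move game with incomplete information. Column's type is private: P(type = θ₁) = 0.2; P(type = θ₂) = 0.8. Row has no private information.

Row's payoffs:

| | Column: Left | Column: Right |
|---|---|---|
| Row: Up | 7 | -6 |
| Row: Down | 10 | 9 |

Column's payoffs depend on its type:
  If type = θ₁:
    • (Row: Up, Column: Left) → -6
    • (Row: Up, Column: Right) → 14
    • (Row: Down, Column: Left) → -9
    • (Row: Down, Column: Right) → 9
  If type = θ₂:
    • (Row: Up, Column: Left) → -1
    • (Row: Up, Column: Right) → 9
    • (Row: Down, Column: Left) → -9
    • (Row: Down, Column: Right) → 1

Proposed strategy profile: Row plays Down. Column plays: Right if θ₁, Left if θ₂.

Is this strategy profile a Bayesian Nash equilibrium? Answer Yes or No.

No

Row plays Down: E[Down] = 0.2·(9) + 0.8·(10) = 9.8; E[Up] = 4.4. Best-responding. ✓
Column (type θ₁), facing Down: Left gives -9, Right gives 9. Proposed Right is best. ✓
Column (type θ₂), facing Down: Left gives -9, Right gives 1. Proposed Left is not best — profitable deviation exists. ✗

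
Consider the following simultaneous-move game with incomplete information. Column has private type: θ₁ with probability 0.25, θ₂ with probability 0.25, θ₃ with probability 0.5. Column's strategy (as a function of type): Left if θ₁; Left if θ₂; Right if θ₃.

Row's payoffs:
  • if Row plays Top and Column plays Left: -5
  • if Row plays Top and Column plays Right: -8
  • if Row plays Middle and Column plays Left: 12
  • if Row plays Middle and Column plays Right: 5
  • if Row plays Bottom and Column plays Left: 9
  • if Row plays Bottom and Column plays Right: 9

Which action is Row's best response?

E[Top] = 0.25·(-5) + 0.25·(-5) + 0.5·(-8) = -6.5
E[Middle] = 0.25·(12) + 0.25·(12) + 0.5·(5) = 8.5
E[Bottom] = 0.25·(9) + 0.25·(9) + 0.5·(9) = 9
Best response: Bottom (9 is the largest).

Bottom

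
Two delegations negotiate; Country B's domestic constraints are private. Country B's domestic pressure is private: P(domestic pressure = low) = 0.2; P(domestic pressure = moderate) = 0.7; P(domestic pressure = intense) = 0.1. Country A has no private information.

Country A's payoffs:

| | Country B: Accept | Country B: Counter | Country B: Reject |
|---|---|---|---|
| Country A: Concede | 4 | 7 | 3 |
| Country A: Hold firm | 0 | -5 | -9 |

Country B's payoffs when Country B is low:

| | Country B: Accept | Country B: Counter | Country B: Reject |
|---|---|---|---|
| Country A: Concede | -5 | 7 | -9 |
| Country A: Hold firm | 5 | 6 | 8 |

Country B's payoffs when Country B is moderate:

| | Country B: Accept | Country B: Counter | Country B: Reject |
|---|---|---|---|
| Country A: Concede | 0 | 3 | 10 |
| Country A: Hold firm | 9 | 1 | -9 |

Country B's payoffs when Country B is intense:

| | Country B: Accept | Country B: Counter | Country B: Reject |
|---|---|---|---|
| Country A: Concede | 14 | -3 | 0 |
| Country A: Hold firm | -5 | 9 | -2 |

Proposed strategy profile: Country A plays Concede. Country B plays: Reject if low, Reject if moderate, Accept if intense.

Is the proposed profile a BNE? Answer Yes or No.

No

Country A plays Concede: E[Concede] = 0.2·(3) + 0.7·(3) + 0.1·(4) = 3.1; E[Hold firm] = -8.1. Best-responding. ✓
Country B (domestic pressure low), facing Concede: Accept gives -5, Counter gives 7, Reject gives -9. Proposed Reject is not best — profitable deviation exists. ✗
Country B (domestic pressure moderate), facing Concede: Accept gives 0, Counter gives 3, Reject gives 10. Proposed Reject is best. ✓
Country B (domestic pressure intense), facing Concede: Accept gives 14, Counter gives -3, Reject gives 0. Proposed Accept is best. ✓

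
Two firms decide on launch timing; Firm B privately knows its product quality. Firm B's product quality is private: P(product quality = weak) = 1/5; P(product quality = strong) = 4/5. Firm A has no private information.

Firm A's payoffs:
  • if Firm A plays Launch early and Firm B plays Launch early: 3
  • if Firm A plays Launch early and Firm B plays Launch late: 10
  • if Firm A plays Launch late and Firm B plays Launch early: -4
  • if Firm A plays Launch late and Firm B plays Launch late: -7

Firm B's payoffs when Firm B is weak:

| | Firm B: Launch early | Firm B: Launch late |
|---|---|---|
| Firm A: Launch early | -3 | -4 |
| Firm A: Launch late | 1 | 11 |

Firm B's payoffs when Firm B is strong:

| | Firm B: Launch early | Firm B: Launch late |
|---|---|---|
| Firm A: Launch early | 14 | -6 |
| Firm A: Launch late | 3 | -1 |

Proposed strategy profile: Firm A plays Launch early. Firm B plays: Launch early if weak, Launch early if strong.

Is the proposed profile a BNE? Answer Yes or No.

Yes

A profile is a BNE iff every type of every player is best-responding given beliefs about the other side.
Firm A plays Launch early: E[Launch early] = 1/5·(3) + 4/5·(3) = 3; E[Launch late] = -4. Best-responding. ✓
Firm B (product quality weak), facing Launch early: Launch early gives -3, Launch late gives -4. Proposed Launch early is best. ✓
Firm B (product quality strong), facing Launch early: Launch early gives 14, Launch late gives -6. Proposed Launch early is best. ✓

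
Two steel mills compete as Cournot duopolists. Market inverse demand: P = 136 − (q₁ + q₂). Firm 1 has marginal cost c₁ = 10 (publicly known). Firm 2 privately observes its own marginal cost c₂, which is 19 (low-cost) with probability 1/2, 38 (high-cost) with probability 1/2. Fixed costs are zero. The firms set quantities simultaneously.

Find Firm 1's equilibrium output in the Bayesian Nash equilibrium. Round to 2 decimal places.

48.17

Firm 2 with cost c maximizes (136 − (q₁+q₂) − c)·q₂, giving q₂(c) = (136 − c − q₁)/2.
E[c₂] = 1/2·19 + 1/2·38 = 28.5
Firm 1's FOC against E[q₂] yields q₁ = (136 − 2·10 + E[c₂])/3 = (136 − 20 + 28.5)/3 = 48.1667.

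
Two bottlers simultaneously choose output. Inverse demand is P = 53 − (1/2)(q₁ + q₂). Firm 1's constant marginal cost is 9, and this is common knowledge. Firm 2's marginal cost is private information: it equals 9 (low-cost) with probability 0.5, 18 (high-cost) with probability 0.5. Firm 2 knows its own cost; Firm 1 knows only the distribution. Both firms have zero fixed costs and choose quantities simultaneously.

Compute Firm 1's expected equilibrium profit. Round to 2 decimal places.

Type-c best response for Firm 2: q₂(c) = (53 − c) − q₁/2.
Firm 1 maximizes expected profit; its first-order condition is 53 − q₁ − (1/2)E[q₂] − 9 = 0.
Substituting E[q₂] and solving: E[c₂] = 13.5, so q₁ = (53 − 2·9 + 13.5)/(3/2) = 32.3333.
E[P] = 53 − (1/2)·(q₁ + E[q₂]) = 25.1667; Firm 1's expected profit = (E[P] − 9)·q₁ = (25.1667 − 9)·32.3333 = 522.722.

522.72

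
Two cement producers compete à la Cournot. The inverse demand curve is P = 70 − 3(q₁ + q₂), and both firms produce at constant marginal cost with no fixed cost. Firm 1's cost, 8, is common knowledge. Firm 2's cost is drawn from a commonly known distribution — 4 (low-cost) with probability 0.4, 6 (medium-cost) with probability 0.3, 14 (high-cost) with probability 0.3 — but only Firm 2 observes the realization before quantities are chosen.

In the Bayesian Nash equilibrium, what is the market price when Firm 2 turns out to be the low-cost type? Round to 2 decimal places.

26.73

Firm 2 with cost c maximizes (70 − 3(q₁+q₂) − c)·q₂, giving q₂(c) = (70 − c − 3q₁)/6.
E[c₂] = 0.4·4 + 0.3·6 + 0.3·14 = 7.6
Firm 1's FOC against E[q₂] yields q₁ = (70 − 2·8 + E[c₂])/9 = (70 − 16 + 7.6)/9 = 6.84444.
q₂(low-cost) = 7.57778, so P = 70 − 3·(6.84444 + 7.57778) = 26.7333.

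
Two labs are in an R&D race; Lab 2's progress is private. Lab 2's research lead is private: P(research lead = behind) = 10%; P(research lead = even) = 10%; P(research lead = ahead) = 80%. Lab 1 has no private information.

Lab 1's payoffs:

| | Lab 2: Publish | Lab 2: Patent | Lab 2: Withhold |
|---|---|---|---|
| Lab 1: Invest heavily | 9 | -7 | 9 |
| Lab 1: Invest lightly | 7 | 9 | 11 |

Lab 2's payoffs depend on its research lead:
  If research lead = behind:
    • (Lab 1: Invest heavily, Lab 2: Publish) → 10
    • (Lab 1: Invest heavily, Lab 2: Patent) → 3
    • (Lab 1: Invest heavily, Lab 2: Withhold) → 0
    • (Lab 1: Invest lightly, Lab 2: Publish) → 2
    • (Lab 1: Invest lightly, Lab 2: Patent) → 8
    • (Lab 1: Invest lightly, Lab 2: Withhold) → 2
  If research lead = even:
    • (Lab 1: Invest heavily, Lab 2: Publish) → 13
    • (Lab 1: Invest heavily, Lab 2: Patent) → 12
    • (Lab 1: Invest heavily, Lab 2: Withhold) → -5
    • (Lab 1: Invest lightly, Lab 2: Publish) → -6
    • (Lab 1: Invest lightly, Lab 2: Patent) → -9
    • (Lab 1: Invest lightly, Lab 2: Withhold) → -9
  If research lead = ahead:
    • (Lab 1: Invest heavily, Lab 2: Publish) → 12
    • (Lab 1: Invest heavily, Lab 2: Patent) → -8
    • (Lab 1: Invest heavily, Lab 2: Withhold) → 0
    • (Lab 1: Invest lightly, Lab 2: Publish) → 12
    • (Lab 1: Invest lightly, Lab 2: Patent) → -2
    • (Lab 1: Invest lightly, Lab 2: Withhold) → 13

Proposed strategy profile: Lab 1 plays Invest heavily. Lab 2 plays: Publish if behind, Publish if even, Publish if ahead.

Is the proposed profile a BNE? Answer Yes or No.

A profile is a BNE iff every type of every player is best-responding given beliefs about the other side.
Lab 1 plays Invest heavily: E[Invest heavily] = 0.1·(9) + 0.1·(9) + 0.8·(9) = 9; E[Invest lightly] = 7. Best-responding. ✓
Lab 2 (research lead behind), facing Invest heavily: Publish gives 10, Patent gives 3, Withhold gives 0. Proposed Publish is best. ✓
Lab 2 (research lead even), facing Invest heavily: Publish gives 13, Patent gives 12, Withhold gives -5. Proposed Publish is best. ✓
Lab 2 (research lead ahead), facing Invest heavily: Publish gives 12, Patent gives -8, Withhold gives 0. Proposed Publish is best. ✓

Yes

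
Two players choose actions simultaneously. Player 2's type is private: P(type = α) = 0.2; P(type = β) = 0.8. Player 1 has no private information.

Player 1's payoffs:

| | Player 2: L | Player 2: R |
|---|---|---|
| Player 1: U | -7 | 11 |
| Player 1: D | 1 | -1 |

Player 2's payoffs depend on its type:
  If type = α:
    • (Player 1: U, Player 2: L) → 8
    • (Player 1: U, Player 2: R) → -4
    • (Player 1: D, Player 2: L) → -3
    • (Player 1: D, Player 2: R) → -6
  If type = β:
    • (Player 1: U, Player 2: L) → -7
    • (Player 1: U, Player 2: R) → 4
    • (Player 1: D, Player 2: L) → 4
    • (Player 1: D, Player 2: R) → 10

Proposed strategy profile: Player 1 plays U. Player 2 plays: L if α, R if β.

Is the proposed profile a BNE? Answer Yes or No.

Player 1 plays U: E[U] = 0.2·(-7) + 0.8·(11) = 7.4; E[D] = -0.6. Best-responding. ✓
Player 2 (type α), facing U: L gives 8, R gives -4. Proposed L is best. ✓
Player 2 (type β), facing U: L gives -7, R gives 4. Proposed R is best. ✓

Yes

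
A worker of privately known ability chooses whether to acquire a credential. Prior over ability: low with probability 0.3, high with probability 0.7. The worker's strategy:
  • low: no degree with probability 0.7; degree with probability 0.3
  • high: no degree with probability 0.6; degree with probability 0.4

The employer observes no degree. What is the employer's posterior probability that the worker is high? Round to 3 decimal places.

0.667

Apply Bayes' rule using the sender's strategy as the likelihood.
P(no degree) = 0.3·0.7 + 0.7·0.6 = 0.63
P(high | no degree) = (0.7·0.6) / 0.63 = 0.42 / 0.63 = 0.666667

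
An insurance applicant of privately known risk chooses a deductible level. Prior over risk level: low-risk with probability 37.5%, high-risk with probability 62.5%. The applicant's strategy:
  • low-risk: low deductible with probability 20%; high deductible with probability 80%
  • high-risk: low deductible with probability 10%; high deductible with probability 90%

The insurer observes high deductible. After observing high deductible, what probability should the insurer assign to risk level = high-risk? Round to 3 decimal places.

P(high deductible) = 0.375·0.8 + 0.625·0.9 = 0.8625
P(high-risk | high deductible) = (0.625·0.9) / 0.8625 = 0.5625 / 0.8625 = 0.652174

0.652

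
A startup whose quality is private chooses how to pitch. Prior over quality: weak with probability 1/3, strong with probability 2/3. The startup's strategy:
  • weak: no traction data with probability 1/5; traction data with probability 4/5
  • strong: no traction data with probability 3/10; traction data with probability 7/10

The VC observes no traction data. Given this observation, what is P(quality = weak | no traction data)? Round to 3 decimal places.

P(no traction data) = (1/3)·(1/5) + (2/3)·(3/10) = 4/15
P(weak | no traction data) = ((1/3)·(1/5)) / (4/15) = (1/15) / (4/15) = 1/4

0.250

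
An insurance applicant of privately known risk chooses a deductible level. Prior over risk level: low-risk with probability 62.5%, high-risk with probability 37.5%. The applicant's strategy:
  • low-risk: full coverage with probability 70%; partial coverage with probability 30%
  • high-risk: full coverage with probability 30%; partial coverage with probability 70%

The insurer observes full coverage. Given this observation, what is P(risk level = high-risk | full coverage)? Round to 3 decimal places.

Apply Bayes' rule using the sender's strategy as the likelihood.
P(full coverage) = 0.625·0.7 + 0.375·0.3 = 0.55
P(high-risk | full coverage) = (0.375·0.3) / 0.55 = 0.1125 / 0.55 = 0.204545

0.205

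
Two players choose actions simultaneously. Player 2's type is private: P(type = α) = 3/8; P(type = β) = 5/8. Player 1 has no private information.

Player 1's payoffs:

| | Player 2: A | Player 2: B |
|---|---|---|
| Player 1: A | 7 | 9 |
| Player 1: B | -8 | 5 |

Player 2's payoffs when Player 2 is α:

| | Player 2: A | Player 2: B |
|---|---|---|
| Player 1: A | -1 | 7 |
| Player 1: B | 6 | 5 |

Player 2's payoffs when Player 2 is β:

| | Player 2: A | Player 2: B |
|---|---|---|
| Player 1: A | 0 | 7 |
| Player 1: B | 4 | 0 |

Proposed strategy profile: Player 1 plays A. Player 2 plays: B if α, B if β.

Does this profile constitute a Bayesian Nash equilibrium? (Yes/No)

Player 1 plays A: E[A] = 3/8·(9) + 5/8·(9) = 9; E[B] = 5. Best-responding. ✓
Player 2 (type α), facing A: A gives -1, B gives 7. Proposed B is best. ✓
Player 2 (type β), facing A: A gives 0, B gives 7. Proposed B is best. ✓

Yes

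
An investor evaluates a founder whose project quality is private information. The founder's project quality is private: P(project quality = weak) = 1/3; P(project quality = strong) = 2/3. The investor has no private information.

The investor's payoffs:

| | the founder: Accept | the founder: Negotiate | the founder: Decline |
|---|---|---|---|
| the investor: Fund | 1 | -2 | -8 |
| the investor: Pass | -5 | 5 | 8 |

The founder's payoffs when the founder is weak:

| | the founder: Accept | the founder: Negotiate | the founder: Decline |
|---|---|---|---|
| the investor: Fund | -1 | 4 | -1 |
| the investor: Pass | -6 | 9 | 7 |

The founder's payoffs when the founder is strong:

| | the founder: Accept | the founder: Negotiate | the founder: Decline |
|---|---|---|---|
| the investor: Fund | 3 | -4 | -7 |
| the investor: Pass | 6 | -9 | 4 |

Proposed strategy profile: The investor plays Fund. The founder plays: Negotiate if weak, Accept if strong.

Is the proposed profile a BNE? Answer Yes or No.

The investor plays Fund: E[Fund] = 1/3·(-2) + 2/3·(1) = 0; E[Pass] = -5/3. Best-responding. ✓
The founder (project quality weak), facing Fund: Accept gives -1, Negotiate gives 4, Decline gives -1. Proposed Negotiate is best. ✓
The founder (project quality strong), facing Fund: Accept gives 3, Negotiate gives -4, Decline gives -7. Proposed Accept is best. ✓

Yes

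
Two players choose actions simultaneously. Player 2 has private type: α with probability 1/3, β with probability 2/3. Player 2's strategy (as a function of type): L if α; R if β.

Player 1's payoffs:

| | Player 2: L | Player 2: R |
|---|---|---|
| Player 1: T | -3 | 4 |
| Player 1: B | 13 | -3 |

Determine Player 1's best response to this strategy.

B

Compute Player 1's expected payoff for each action, taking the expectation over Player 2's type.
E[T] = 1/3·(-3) + 2/3·(4) = 5/3
E[B] = 1/3·(13) + 2/3·(-3) = 7/3
Best response: B (7/3 is the largest).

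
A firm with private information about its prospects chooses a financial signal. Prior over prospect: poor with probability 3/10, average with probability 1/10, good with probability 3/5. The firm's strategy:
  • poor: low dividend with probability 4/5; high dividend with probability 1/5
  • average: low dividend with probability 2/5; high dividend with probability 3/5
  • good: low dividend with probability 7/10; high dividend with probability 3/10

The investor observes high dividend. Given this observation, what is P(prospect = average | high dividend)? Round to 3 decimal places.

P(high dividend) = (3/10)·(1/5) + (1/10)·(3/5) + (3/5)·(3/10) = 3/10
P(average | high dividend) = ((1/10)·(3/5)) / (3/10) = (3/50) / (3/10) = 1/5

0.200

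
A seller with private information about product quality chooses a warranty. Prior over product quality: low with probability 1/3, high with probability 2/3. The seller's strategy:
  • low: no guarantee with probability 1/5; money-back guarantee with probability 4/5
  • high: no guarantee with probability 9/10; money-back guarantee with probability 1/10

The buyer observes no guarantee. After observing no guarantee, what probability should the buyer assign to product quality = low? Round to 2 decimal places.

0.10

P(no guarantee) = (1/3)·(1/5) + (2/3)·(9/10) = 2/3
P(low | no guarantee) = ((1/3)·(1/5)) / (2/3) = (1/15) / (2/3) = 1/10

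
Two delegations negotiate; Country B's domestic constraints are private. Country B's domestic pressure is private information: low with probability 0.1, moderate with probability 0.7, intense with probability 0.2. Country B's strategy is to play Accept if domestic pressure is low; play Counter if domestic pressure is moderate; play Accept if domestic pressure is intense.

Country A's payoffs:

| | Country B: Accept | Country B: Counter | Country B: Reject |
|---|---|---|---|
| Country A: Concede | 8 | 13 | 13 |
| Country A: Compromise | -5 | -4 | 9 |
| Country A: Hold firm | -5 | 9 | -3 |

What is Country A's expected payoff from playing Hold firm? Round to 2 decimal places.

4.80

Take the expectation over Country B's domestic pressure, weighting each type's action by its prior probability.
E[Hold firm] = 0.1·(-5) + 0.7·9 + 0.2·(-5) = (-0.5) + 6.3 + (-1) = 4.8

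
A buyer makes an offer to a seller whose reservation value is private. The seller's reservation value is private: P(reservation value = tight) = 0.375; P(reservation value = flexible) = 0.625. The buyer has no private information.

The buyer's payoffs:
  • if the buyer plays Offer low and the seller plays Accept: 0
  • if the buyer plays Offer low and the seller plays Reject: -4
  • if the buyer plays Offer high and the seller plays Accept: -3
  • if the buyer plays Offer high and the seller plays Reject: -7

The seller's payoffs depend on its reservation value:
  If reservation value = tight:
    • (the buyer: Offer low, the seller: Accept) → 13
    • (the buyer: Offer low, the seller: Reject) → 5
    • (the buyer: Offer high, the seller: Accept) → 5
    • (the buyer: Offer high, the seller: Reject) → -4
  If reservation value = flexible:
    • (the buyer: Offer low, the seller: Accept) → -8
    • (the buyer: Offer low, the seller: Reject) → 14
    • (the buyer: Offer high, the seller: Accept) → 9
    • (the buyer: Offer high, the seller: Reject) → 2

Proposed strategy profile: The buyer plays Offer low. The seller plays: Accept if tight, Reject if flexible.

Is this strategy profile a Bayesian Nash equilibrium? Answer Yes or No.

The buyer plays Offer low: E[Offer low] = 0.375·(0) + 0.625·(-4) = -2.5; E[Offer high] = -5.5. Best-responding. ✓
The seller (reservation value tight), facing Offer low: Accept gives 13, Reject gives 5. Proposed Accept is best. ✓
The seller (reservation value flexible), facing Offer low: Accept gives -8, Reject gives 14. Proposed Reject is best. ✓

Yes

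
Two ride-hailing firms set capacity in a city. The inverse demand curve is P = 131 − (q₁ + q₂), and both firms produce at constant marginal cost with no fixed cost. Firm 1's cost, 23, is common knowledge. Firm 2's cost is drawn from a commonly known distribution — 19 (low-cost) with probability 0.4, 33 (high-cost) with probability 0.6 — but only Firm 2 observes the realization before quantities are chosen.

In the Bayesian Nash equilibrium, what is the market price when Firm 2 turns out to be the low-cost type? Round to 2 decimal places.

56.27

Type-c best response for Firm 2: q₂(c) = (131 − c)/2 − q₁/2.
Firm 1 maximizes expected profit; its first-order condition is 131 − 2q₁ − E[q₂] − 23 = 0.
Substituting E[q₂] and solving: E[c₂] = 27.4, so q₁ = (131 − 2·23 + 27.4)/3 = 37.4667.
q₂(low-cost) = 37.2667, so P = 131 − (37.4667 + 37.2667) = 56.2667.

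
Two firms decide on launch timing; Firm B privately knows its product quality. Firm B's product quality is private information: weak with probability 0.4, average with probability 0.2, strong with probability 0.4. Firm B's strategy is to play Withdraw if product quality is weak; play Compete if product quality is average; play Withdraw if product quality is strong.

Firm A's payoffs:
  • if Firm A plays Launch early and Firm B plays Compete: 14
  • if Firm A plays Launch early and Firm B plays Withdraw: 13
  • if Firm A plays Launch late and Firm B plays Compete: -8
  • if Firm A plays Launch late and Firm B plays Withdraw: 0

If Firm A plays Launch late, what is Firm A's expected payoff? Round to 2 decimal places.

-1.60

E[Launch late] = 0.4·0 + 0.2·(-8) + 0.4·0 = 0 + (-1.6) + 0 = -1.6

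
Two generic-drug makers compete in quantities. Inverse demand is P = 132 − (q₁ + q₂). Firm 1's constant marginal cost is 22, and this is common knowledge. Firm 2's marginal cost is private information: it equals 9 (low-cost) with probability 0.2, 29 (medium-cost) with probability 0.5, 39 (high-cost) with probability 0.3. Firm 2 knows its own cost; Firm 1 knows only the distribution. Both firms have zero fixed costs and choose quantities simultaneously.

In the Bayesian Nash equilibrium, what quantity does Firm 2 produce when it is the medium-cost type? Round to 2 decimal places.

32.17

Type-c best response for Firm 2: q₂(c) = (132 − c)/2 − q₁/2.
Firm 1 maximizes expected profit; its first-order condition is 132 − 2q₁ − E[q₂] − 22 = 0.
Substituting E[q₂] and solving: E[c₂] = 28, so q₁ = (132 − 2·22 + 28)/3 = 38.6667.
q₂(medium-cost) = (132 − 29 − 38.6667)/2 = 32.1667.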